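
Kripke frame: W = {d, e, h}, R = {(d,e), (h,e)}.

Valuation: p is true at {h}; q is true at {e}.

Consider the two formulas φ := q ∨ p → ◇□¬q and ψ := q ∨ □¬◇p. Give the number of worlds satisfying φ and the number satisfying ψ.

For q ∨ p → ◇□¬q:
d: q ∨ p is F, ◇□¬q is T. ✓
e: q ∨ p is T, ◇□¬q is F. ✗
h: q ∨ p is T, ◇□¬q is T. ✓
— 2 worlds.
For q ∨ □¬◇p:
d: q is F, □¬◇p is T. ✓
e: q is T, □¬◇p is T. ✓
h: q is F, □¬◇p is T. ✓
— 3 worlds.

2 and 3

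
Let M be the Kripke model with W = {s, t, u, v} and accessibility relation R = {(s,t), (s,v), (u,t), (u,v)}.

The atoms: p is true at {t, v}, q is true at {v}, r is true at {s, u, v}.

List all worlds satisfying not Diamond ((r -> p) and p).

s: Diamond ((r -> p) and p) is T. ✗
t: Diamond ((r -> p) and p) is F. ✓
u: Diamond ((r -> p) and p) is T. ✗
v: Diamond ((r -> p) and p) is F. ✓

{t, v}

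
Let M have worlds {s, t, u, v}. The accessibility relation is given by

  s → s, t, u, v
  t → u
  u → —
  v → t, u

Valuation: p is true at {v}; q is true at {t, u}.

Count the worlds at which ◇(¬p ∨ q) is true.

3

s: successors {s, t, u, v}; ¬p ∨ q there: s:T, t:T, u:T, v:F. ✓
t: successors {u}; ¬p ∨ q there: u:T. ✓
u: no successors, so ◇(¬p ∨ q) fails. ✗
v: successors {t, u}; ¬p ∨ q there: t:T, u:T. ✓
Satisfying worlds: {s, t, v}.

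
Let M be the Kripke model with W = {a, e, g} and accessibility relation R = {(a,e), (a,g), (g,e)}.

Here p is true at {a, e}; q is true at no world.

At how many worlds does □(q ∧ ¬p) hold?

a: successors {e, g}; q ∧ ¬p there: e:F, g:F. ✗
e: no successors, so □(q ∧ ¬p) holds vacuously. ✓
g: successors {e}; q ∧ ¬p there: e:F. ✗
Satisfying worlds: {e}.

1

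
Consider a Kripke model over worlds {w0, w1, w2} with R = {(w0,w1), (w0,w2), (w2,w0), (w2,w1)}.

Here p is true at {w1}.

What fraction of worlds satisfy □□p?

1/3

w0: successors {w1, w2}; □p there: w1:T, w2:F. ✗
w1: no successors, so □□p holds vacuously. ✓
w2: successors {w0, w1}; □p there: w0:F, w1:T. ✗
That's 1 of 3 worlds, so 1/3.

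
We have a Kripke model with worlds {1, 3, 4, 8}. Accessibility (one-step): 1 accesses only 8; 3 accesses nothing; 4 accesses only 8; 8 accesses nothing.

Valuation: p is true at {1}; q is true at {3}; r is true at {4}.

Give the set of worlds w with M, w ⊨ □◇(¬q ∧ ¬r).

1: successors {8}; ◇(¬q ∧ ¬r) there: 8:F. ✗
3: no successors, so □◇(¬q ∧ ¬r) holds vacuously. ✓
4: successors {8}; ◇(¬q ∧ ¬r) there: 8:F. ✗
8: no successors, so □◇(¬q ∧ ¬r) holds vacuously. ✓

{3, 8}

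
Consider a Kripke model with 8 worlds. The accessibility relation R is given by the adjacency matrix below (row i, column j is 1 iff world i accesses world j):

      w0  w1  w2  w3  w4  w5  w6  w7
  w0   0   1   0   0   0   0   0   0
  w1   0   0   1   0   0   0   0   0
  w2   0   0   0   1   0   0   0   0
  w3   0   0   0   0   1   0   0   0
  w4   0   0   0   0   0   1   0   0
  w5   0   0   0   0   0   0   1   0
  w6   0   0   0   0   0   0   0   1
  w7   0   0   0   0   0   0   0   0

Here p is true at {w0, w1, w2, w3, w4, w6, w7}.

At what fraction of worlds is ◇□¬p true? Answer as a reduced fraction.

w0: successors {w1}; □¬p there: w1:F. ✗
w1: successors {w2}; □¬p there: w2:F. ✗
w2: successors {w3}; □¬p there: w3:F. ✗
w3: successors {w4}; □¬p there: w4:T. ✓
w4: successors {w5}; □¬p there: w5:F. ✗
w5: successors {w6}; □¬p there: w6:F. ✗
w6: successors {w7}; □¬p there: w7:T. ✓
w7: no successors, so ◇□¬p fails. ✗
That's 2 of 8 worlds, so 2/8 = 1/4.

1/4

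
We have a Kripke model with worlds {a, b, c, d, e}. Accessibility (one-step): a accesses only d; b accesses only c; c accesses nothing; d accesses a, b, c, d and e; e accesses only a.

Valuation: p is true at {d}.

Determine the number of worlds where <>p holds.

2

a: successors {d}; p there: d:T. ✓
b: successors {c}; p there: c:F. ✗
c: no successors, so <>p fails. ✗
d: successors {a, b, c, d, e}; p there: a:F, b:F, c:F, d:T, e:F. ✓
e: successors {a}; p there: a:F. ✗
Satisfying worlds: {a, d}.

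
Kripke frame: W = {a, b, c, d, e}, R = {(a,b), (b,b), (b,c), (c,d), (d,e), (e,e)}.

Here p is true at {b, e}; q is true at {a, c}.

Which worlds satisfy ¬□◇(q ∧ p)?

{a, b, c, d, e}

a: □◇(q ∧ p) is F. ✓
b: □◇(q ∧ p) is F. ✓
c: □◇(q ∧ p) is F. ✓
d: □◇(q ∧ p) is F. ✓
e: □◇(q ∧ p) is F. ✓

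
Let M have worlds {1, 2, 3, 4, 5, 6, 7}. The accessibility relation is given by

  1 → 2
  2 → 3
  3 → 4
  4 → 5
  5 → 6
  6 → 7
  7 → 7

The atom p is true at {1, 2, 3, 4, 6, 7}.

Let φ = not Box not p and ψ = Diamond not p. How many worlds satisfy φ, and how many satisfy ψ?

6 and 1

For not Box not p:
1: Box not p is F. ✓
2: Box not p is F. ✓
3: Box not p is F. ✓
4: Box not p is T. ✗
5: Box not p is F. ✓
6: Box not p is F. ✓
7: Box not p is F. ✓
— 6 worlds.
For Diamond not p:
1: successors {2}; not p there: 2:F. ✗
2: successors {3}; not p there: 3:F. ✗
3: successors {4}; not p there: 4:F. ✗
4: successors {5}; not p there: 5:T. ✓
5: successors {6}; not p there: 6:F. ✗
6: successors {7}; not p there: 7:F. ✗
7: successors {7}; not p there: 7:F. ✗
— 1 world.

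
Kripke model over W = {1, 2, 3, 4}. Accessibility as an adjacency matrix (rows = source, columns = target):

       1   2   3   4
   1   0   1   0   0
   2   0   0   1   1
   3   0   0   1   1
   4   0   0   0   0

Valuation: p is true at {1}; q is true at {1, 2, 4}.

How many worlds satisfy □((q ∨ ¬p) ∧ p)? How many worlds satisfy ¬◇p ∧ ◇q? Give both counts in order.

1 and 3

For □((q ∨ ¬p) ∧ p):
1: successors {2}; (q ∨ ¬p) ∧ p there: 2:F. ✗
2: successors {3, 4}; (q ∨ ¬p) ∧ p there: 3:F, 4:F. ✗
3: successors {3, 4}; (q ∨ ¬p) ∧ p there: 3:F, 4:F. ✗
4: no successors, so □((q ∨ ¬p) ∧ p) holds vacuously. ✓
— 1 world.
For ¬◇p ∧ ◇q:
1: ¬◇p is T, ◇q is T. ✓
2: ¬◇p is T, ◇q is T. ✓
3: ¬◇p is T, ◇q is T. ✓
4: ¬◇p is T, ◇q is F. ✗
— 3 worlds.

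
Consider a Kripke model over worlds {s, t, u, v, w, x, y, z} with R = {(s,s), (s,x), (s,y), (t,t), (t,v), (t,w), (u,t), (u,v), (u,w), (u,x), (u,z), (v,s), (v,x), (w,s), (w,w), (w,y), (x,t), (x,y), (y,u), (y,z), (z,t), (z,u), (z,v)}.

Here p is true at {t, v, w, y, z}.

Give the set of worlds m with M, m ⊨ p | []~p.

{t, v, w, y, z}

s: p is F, []~p is F. ✗
t: p is T, []~p is F. ✓
u: p is F, []~p is F. ✗
v: p is T, []~p is T. ✓
w: p is T, []~p is F. ✓
x: p is F, []~p is F. ✗
y: p is T, []~p is F. ✓
z: p is T, []~p is F. ✓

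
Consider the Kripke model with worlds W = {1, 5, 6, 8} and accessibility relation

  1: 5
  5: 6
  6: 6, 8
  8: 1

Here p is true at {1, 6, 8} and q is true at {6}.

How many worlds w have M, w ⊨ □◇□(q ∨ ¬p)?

1: successors {5}; ◇□(q ∨ ¬p) there: 5:F. ✗
5: successors {6}; ◇□(q ∨ ¬p) there: 6:F. ✗
6: successors {6, 8}; ◇□(q ∨ ¬p) there: 6:F, 8:T. ✗
8: successors {1}; ◇□(q ∨ ¬p) there: 1:T. ✓
Satisfying worlds: {8}.

1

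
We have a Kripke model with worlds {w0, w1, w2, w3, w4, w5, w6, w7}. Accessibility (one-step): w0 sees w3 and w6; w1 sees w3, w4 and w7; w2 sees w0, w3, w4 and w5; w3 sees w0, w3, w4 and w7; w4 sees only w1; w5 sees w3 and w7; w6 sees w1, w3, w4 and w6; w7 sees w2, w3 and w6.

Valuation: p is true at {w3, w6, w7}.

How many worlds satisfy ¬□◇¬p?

w0: □◇¬p is T. ✗
w1: □◇¬p is T. ✗
w2: □◇¬p is F. ✓
w3: □◇¬p is F. ✓
w4: □◇¬p is T. ✗
w5: □◇¬p is T. ✗
w6: □◇¬p is T. ✗
w7: □◇¬p is T. ✗
Satisfying worlds: {w2, w3}.

2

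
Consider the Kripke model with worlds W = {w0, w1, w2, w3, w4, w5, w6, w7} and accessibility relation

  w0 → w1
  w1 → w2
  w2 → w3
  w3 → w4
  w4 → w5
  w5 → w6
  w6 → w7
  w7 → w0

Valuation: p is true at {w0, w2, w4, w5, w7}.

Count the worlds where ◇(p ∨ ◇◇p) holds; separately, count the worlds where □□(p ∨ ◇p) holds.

For ◇(p ∨ ◇◇p):
w0: successors {w1}; p ∨ ◇◇p there: w1:F. ✗
w1: successors {w2}; p ∨ ◇◇p there: w2:T. ✓
w2: successors {w3}; p ∨ ◇◇p there: w3:T. ✓
w3: successors {w4}; p ∨ ◇◇p there: w4:T. ✓
w4: successors {w5}; p ∨ ◇◇p there: w5:T. ✓
w5: successors {w6}; p ∨ ◇◇p there: w6:T. ✓
w6: successors {w7}; p ∨ ◇◇p there: w7:T. ✓
w7: successors {w0}; p ∨ ◇◇p there: w0:T. ✓
— 7 worlds.
For □□(p ∨ ◇p):
w0: successors {w1}; □(p ∨ ◇p) there: w1:T. ✓
w1: successors {w2}; □(p ∨ ◇p) there: w2:T. ✓
w2: successors {w3}; □(p ∨ ◇p) there: w3:T. ✓
w3: successors {w4}; □(p ∨ ◇p) there: w4:T. ✓
w4: successors {w5}; □(p ∨ ◇p) there: w5:T. ✓
w5: successors {w6}; □(p ∨ ◇p) there: w6:T. ✓
w6: successors {w7}; □(p ∨ ◇p) there: w7:T. ✓
w7: successors {w0}; □(p ∨ ◇p) there: w0:T. ✓
— 8 worlds.

7 and 8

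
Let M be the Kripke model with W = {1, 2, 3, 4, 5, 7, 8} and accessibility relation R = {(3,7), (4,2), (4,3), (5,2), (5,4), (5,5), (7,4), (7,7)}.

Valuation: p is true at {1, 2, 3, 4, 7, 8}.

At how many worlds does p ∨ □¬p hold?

6

1: p is T, □¬p is T. ✓
2: p is T, □¬p is T. ✓
3: p is T, □¬p is F. ✓
4: p is T, □¬p is F. ✓
5: p is F, □¬p is F. ✗
7: p is T, □¬p is F. ✓
8: p is T, □¬p is T. ✓
Satisfying worlds: {1, 2, 3, 4, 7, 8}.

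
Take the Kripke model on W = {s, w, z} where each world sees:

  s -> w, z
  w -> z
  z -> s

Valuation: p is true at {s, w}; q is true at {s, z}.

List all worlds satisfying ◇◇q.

{s, w, z}

s: successors {w, z}; ◇q there: w:T, z:T. ✓
w: successors {z}; ◇q there: z:T. ✓
z: successors {s}; ◇q there: s:T. ✓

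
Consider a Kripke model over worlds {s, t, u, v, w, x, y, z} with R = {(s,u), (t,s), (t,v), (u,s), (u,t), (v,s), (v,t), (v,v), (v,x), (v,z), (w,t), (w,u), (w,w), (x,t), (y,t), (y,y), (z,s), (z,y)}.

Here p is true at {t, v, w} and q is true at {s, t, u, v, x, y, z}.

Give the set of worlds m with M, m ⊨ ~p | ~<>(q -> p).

s: ~p is T, ~<>(q -> p) is T. ✓
t: ~p is F, ~<>(q -> p) is F. ✗
u: ~p is T, ~<>(q -> p) is F. ✓
v: ~p is F, ~<>(q -> p) is F. ✗
w: ~p is F, ~<>(q -> p) is F. ✗
x: ~p is T, ~<>(q -> p) is F. ✓
y: ~p is T, ~<>(q -> p) is F. ✓
z: ~p is T, ~<>(q -> p) is T. ✓

{s, u, x, y, z}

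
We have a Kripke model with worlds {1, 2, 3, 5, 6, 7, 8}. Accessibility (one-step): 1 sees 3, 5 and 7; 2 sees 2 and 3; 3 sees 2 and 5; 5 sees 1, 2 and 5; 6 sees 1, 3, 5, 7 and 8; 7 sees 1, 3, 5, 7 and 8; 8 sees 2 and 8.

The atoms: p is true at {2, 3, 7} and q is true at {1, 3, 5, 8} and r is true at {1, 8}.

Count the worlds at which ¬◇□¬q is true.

1: ◇□¬q is F. ✓
2: ◇□¬q is F. ✓
3: ◇□¬q is F. ✓
5: ◇□¬q is F. ✓
6: ◇□¬q is F. ✓
7: ◇□¬q is F. ✓
8: ◇□¬q is F. ✓
Satisfying worlds: {1, 2, 3, 5, 6, 7, 8}.

7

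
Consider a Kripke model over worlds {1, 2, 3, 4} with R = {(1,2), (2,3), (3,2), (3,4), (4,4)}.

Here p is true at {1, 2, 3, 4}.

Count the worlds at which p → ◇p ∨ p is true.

4

1: p is T, ◇p ∨ p is T. ✓
2: p is T, ◇p ∨ p is T. ✓
3: p is T, ◇p ∨ p is T. ✓
4: p is T, ◇p ∨ p is T. ✓
Satisfying worlds: {1, 2, 3, 4}.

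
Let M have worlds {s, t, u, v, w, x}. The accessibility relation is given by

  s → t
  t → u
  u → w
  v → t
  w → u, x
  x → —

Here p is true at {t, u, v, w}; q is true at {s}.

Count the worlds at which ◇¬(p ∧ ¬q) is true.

s: successors {t}; ¬(p ∧ ¬q) there: t:F. ✗
t: successors {u}; ¬(p ∧ ¬q) there: u:F. ✗
u: successors {w}; ¬(p ∧ ¬q) there: w:F. ✗
v: successors {t}; ¬(p ∧ ¬q) there: t:F. ✗
w: successors {u, x}; ¬(p ∧ ¬q) there: u:F, x:T. ✓
x: no successors, so ◇¬(p ∧ ¬q) fails. ✗
Satisfying worlds: {w}.

1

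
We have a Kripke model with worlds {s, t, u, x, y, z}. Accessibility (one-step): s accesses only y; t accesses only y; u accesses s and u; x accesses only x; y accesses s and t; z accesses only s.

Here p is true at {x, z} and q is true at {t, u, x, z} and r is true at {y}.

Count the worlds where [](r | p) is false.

s: successors {y}; r | p there: y:T. ✓
t: successors {y}; r | p there: y:T. ✓
u: successors {s, u}; r | p there: s:F, u:F. ✗
x: successors {x}; r | p there: x:T. ✓
y: successors {s, t}; r | p there: s:F, t:F. ✗
z: successors {s}; r | p there: s:F. ✗
Satisfying worlds: {s, t, x}.
So [](r | p) fails at the other 3 worlds.

3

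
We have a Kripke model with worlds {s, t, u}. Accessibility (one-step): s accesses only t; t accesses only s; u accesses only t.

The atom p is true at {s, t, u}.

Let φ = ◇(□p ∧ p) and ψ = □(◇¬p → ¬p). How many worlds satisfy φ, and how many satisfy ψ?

For ◇(□p ∧ p):
s: successors {t}; □p ∧ p there: t:T. ✓
t: successors {s}; □p ∧ p there: s:T. ✓
u: successors {t}; □p ∧ p there: t:T. ✓
— 3 worlds.
For □(◇¬p → ¬p):
s: successors {t}; ◇¬p → ¬p there: t:T. ✓
t: successors {s}; ◇¬p → ¬p there: s:T. ✓
u: successors {t}; ◇¬p → ¬p there: t:T. ✓
— 3 worlds.

3 and 3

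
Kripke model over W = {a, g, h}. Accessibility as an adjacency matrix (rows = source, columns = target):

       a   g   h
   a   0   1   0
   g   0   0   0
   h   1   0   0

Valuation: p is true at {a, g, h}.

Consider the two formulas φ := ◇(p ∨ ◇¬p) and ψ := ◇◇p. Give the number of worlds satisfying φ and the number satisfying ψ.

2 and 1

For ◇(p ∨ ◇¬p):
a: successors {g}; p ∨ ◇¬p there: g:T. ✓
g: no successors, so ◇(p ∨ ◇¬p) fails. ✗
h: successors {a}; p ∨ ◇¬p there: a:T. ✓
— 2 worlds.
For ◇◇p:
a: successors {g}; ◇p there: g:F. ✗
g: no successors, so ◇◇p fails. ✗
h: successors {a}; ◇p there: a:T. ✓
— 1 world.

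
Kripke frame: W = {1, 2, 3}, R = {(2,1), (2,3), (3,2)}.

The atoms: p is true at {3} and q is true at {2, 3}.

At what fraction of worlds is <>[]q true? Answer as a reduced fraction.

1: no successors, so <>[]q fails. ✗
2: successors {1, 3}; []q there: 1:T, 3:T. ✓
3: successors {2}; []q there: 2:F. ✗
That's 1 of 3 worlds, so 1/3.

1/3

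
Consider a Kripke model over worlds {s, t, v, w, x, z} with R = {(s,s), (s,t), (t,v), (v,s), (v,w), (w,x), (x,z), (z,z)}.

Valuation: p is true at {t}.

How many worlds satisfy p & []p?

s: p is F, []p is F. ✗
t: p is T, []p is F. ✗
v: p is F, []p is F. ✗
w: p is F, []p is F. ✗
x: p is F, []p is F. ✗
z: p is F, []p is F. ✗
Satisfying worlds: ∅.

0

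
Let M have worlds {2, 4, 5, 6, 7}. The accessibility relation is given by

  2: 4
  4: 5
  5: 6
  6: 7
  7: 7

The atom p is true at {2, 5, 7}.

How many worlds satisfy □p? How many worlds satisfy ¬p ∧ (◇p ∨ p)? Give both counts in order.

For □p:
2: successors {4}; p there: 4:F. ✗
4: successors {5}; p there: 5:T. ✓
5: successors {6}; p there: 6:F. ✗
6: successors {7}; p there: 7:T. ✓
7: successors {7}; p there: 7:T. ✓
— 3 worlds.
For ¬p ∧ (◇p ∨ p):
2: ¬p is F, ◇p ∨ p is T. ✗
4: ¬p is T, ◇p ∨ p is T. ✓
5: ¬p is F, ◇p ∨ p is T. ✗
6: ¬p is T, ◇p ∨ p is T. ✓
7: ¬p is F, ◇p ∨ p is T. ✗
— 2 worlds.

3 and 2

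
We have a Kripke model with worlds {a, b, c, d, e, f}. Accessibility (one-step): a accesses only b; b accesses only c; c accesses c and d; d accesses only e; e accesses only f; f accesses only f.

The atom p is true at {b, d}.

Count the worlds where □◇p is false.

a: successors {b}; ◇p there: b:F. ✗
b: successors {c}; ◇p there: c:T. ✓
c: successors {c, d}; ◇p there: c:T, d:F. ✗
d: successors {e}; ◇p there: e:F. ✗
e: successors {f}; ◇p there: f:F. ✗
f: successors {f}; ◇p there: f:F. ✗
Satisfying worlds: {b}.
So □◇p fails at the other 5 worlds.

5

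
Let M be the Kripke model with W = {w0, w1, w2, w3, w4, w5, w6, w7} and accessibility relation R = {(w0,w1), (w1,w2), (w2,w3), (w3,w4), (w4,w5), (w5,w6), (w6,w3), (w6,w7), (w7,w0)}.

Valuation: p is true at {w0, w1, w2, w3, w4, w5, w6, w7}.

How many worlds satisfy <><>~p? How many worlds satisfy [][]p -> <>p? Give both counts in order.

For <><>~p:
w0: successors {w1}; <>~p there: w1:F. ✗
w1: successors {w2}; <>~p there: w2:F. ✗
w2: successors {w3}; <>~p there: w3:F. ✗
w3: successors {w4}; <>~p there: w4:F. ✗
w4: successors {w5}; <>~p there: w5:F. ✗
w5: successors {w6}; <>~p there: w6:F. ✗
w6: successors {w3, w7}; <>~p there: w3:F, w7:F. ✗
w7: successors {w0}; <>~p there: w0:F. ✗
— 0 worlds.
For [][]p -> <>p:
w0: [][]p is T, <>p is T. ✓
w1: [][]p is T, <>p is T. ✓
w2: [][]p is T, <>p is T. ✓
w3: [][]p is T, <>p is T. ✓
w4: [][]p is T, <>p is T. ✓
w5: [][]p is T, <>p is T. ✓
w6: [][]p is T, <>p is T. ✓
w7: [][]p is T, <>p is T. ✓
— 8 worlds.

0 and 8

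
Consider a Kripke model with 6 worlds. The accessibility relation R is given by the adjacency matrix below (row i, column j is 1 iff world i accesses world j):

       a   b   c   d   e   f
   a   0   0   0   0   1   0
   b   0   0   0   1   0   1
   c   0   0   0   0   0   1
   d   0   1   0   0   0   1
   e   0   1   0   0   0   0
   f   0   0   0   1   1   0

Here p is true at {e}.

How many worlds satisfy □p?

1

a: successors {e}; p there: e:T. ✓
b: successors {d, f}; p there: d:F, f:F. ✗
c: successors {f}; p there: f:F. ✗
d: successors {b, f}; p there: b:F, f:F. ✗
e: successors {b}; p there: b:F. ✗
f: successors {d, e}; p there: d:F, e:T. ✗
Satisfying worlds: {a}.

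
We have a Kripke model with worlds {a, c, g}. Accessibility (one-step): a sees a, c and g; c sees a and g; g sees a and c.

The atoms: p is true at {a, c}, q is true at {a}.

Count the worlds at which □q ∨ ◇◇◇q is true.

3

a: □q is F, ◇◇◇q is T. ✓
c: □q is F, ◇◇◇q is T. ✓
g: □q is F, ◇◇◇q is T. ✓
Satisfying worlds: {a, c, g}.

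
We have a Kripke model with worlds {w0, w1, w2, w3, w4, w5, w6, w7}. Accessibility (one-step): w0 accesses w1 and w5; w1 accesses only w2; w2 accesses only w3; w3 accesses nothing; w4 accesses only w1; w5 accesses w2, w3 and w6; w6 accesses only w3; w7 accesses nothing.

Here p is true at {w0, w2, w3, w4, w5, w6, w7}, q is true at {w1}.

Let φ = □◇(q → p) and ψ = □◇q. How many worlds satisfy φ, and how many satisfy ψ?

5 and 2

For □◇(q → p):
w0: successors {w1, w5}; ◇(q → p) there: w1:T, w5:T. ✓
w1: successors {w2}; ◇(q → p) there: w2:T. ✓
w2: successors {w3}; ◇(q → p) there: w3:F. ✗
w3: no successors, so □◇(q → p) holds vacuously. ✓
w4: successors {w1}; ◇(q → p) there: w1:T. ✓
w5: successors {w2, w3, w6}; ◇(q → p) there: w2:T, w3:F, w6:T. ✗
w6: successors {w3}; ◇(q → p) there: w3:F. ✗
w7: no successors, so □◇(q → p) holds vacuously. ✓
— 5 worlds.
For □◇q:
w0: successors {w1, w5}; ◇q there: w1:F, w5:F. ✗
w1: successors {w2}; ◇q there: w2:F. ✗
w2: successors {w3}; ◇q there: w3:F. ✗
w3: no successors, so □◇q holds vacuously. ✓
w4: successors {w1}; ◇q there: w1:F. ✗
w5: successors {w2, w3, w6}; ◇q there: w2:F, w3:F, w6:F. ✗
w6: successors {w3}; ◇q there: w3:F. ✗
w7: no successors, so □◇q holds vacuously. ✓
— 2 worlds.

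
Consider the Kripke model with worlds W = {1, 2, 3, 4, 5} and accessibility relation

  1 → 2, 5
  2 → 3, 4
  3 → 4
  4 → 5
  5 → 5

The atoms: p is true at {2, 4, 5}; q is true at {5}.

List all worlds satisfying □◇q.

1: successors {2, 5}; ◇q there: 2:F, 5:T. ✗
2: successors {3, 4}; ◇q there: 3:F, 4:T. ✗
3: successors {4}; ◇q there: 4:T. ✓
4: successors {5}; ◇q there: 5:T. ✓
5: successors {5}; ◇q there: 5:T. ✓

{3, 4, 5}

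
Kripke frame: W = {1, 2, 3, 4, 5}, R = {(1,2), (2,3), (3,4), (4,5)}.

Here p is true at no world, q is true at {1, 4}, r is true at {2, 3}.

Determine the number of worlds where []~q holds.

1: successors {2}; ~q there: 2:T. ✓
2: successors {3}; ~q there: 3:T. ✓
3: successors {4}; ~q there: 4:F. ✗
4: successors {5}; ~q there: 5:T. ✓
5: no successors, so []~q holds vacuously. ✓
Satisfying worlds: {1, 2, 4, 5}.

4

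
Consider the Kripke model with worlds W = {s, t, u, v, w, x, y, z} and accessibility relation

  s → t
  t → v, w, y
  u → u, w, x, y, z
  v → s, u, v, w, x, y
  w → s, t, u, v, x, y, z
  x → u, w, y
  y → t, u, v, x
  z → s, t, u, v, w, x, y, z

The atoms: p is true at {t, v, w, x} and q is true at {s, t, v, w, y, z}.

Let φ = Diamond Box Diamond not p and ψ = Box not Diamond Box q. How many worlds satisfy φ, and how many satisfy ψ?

For Diamond Box Diamond not p:
s: successors {t}; Box Diamond not p there: t:T. ✓
t: successors {v, w, y}; Box Diamond not p there: v:F, w:F, y:T. ✓
u: successors {u, w, x, y, z}; Box Diamond not p there: u:T, w:F, x:T, y:T, z:F. ✓
v: successors {s, u, v, w, x, y}; Box Diamond not p there: s:T, u:T, v:F, w:F, x:T, y:T. ✓
w: successors {s, t, u, v, x, y, z}; Box Diamond not p there: s:T, t:T, u:T, v:F, x:T, y:T, z:F. ✓
x: successors {u, w, y}; Box Diamond not p there: u:T, w:F, y:T. ✓
y: successors {t, u, v, x}; Box Diamond not p there: t:T, u:T, v:F, x:T. ✓
z: successors {s, t, u, v, w, x, y, z}; Box Diamond not p there: s:T, t:T, u:T, v:F, w:F, x:T, y:T, z:F. ✓
— 8 worlds.
For Box not Diamond Box q:
s: successors {t}; not Diamond Box q there: t:T. ✓
t: successors {v, w, y}; not Diamond Box q there: v:F, w:F, y:F. ✗
u: successors {u, w, x, y, z}; not Diamond Box q there: u:T, w:F, x:T, y:F, z:F. ✗
v: successors {s, u, v, w, x, y}; not Diamond Box q there: s:F, u:T, v:F, w:F, x:T, y:F. ✗
w: successors {s, t, u, v, x, y, z}; not Diamond Box q there: s:F, t:T, u:T, v:F, x:T, y:F, z:F. ✗
x: successors {u, w, y}; not Diamond Box q there: u:T, w:F, y:F. ✗
y: successors {t, u, v, x}; not Diamond Box q there: t:T, u:T, v:F, x:T. ✗
z: successors {s, t, u, v, w, x, y, z}; not Diamond Box q there: s:F, t:T, u:T, v:F, w:F, x:T, y:F, z:F. ✗
— 1 world.

8 and 1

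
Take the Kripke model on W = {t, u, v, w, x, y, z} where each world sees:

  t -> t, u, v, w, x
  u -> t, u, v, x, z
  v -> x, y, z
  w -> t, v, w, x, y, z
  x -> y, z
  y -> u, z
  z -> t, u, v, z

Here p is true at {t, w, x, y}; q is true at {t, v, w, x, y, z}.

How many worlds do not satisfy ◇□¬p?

t: successors {t, u, v, w, x}; □¬p there: t:F, u:F, v:F, w:F, x:F. ✗
u: successors {t, u, v, x, z}; □¬p there: t:F, u:F, v:F, x:F, z:F. ✗
v: successors {x, y, z}; □¬p there: x:F, y:T, z:F. ✓
w: successors {t, v, w, x, y, z}; □¬p there: t:F, v:F, w:F, x:F, y:T, z:F. ✓
x: successors {y, z}; □¬p there: y:T, z:F. ✓
y: successors {u, z}; □¬p there: u:F, z:F. ✗
z: successors {t, u, v, z}; □¬p there: t:F, u:F, v:F, z:F. ✗
Satisfying worlds: {v, w, x}.
So ◇□¬p fails at the other 4 worlds.

4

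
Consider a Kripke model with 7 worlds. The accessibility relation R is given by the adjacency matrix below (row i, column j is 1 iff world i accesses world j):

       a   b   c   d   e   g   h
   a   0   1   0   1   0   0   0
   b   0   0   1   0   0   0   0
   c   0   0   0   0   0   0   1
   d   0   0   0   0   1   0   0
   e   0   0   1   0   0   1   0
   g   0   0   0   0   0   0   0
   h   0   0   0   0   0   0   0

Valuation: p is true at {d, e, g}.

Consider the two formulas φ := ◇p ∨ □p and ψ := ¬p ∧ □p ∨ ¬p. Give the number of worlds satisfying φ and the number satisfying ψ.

5 and 4

For ◇p ∨ □p:
a: ◇p is T, □p is F. ✓
b: ◇p is F, □p is F. ✗
c: ◇p is F, □p is F. ✗
d: ◇p is T, □p is T. ✓
e: ◇p is T, □p is F. ✓
g: ◇p is F, □p is T. ✓
h: ◇p is F, □p is T. ✓
— 5 worlds.
For ¬p ∧ □p ∨ ¬p:
a: ¬p ∧ □p is F, ¬p is T. ✓
b: ¬p ∧ □p is F, ¬p is T. ✓
c: ¬p ∧ □p is F, ¬p is T. ✓
d: ¬p ∧ □p is F, ¬p is F. ✗
e: ¬p ∧ □p is F, ¬p is F. ✗
g: ¬p ∧ □p is F, ¬p is F. ✗
h: ¬p ∧ □p is T, ¬p is T. ✓
— 4 worlds.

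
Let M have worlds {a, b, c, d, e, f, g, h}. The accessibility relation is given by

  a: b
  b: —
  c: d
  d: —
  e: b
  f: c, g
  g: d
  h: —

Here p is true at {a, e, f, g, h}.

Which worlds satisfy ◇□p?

{a, c, e, g}

a: successors {b}; □p there: b:T. ✓
b: no successors, so ◇□p fails. ✗
c: successors {d}; □p there: d:T. ✓
d: no successors, so ◇□p fails. ✗
e: successors {b}; □p there: b:T. ✓
f: successors {c, g}; □p there: c:F, g:F. ✗
g: successors {d}; □p there: d:T. ✓
h: no successors, so ◇□p fails. ✗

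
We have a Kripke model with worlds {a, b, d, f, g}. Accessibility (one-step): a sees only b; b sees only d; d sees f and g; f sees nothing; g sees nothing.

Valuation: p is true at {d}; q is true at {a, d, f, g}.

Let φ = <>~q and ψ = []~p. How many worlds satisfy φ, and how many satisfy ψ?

1 and 4

For <>~q:
a: successors {b}; ~q there: b:T. ✓
b: successors {d}; ~q there: d:F. ✗
d: successors {f, g}; ~q there: f:F, g:F. ✗
f: no successors, so <>~q fails. ✗
g: no successors, so <>~q fails. ✗
— 1 world.
For []~p:
a: successors {b}; ~p there: b:T. ✓
b: successors {d}; ~p there: d:F. ✗
d: successors {f, g}; ~p there: f:T, g:T. ✓
f: no successors, so []~p holds vacuously. ✓
g: no successors, so []~p holds vacuously. ✓
— 4 worlds.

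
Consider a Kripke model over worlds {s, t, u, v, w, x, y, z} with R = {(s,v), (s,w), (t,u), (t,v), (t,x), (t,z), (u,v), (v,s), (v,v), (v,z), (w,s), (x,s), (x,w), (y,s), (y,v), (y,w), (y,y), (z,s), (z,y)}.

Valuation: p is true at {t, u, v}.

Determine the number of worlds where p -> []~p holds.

s: p is F, []~p is F. ✓
t: p is T, []~p is F. ✗
u: p is T, []~p is F. ✗
v: p is T, []~p is F. ✗
w: p is F, []~p is T. ✓
x: p is F, []~p is T. ✓
y: p is F, []~p is F. ✓
z: p is F, []~p is T. ✓
Satisfying worlds: {s, w, x, y, z}.

5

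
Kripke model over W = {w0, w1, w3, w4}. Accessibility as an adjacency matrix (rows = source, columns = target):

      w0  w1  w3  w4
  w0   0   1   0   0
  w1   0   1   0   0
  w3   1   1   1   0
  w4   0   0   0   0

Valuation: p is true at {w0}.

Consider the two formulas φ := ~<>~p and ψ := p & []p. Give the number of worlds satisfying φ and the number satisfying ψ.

1 and 0

For ~<>~p:
w0: <>~p is T. ✗
w1: <>~p is T. ✗
w3: <>~p is T. ✗
w4: <>~p is F. ✓
— 1 world.
For p & []p:
w0: p is T, []p is F. ✗
w1: p is F, []p is F. ✗
w3: p is F, []p is F. ✗
w4: p is F, []p is T. ✗
— 0 worlds.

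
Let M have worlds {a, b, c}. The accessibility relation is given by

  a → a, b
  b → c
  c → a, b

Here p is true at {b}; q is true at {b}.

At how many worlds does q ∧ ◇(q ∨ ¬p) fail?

a: q is F, ◇(q ∨ ¬p) is T. ✗
b: q is T, ◇(q ∨ ¬p) is T. ✓
c: q is F, ◇(q ∨ ¬p) is T. ✗
Satisfying worlds: {b}.
So q ∧ ◇(q ∨ ¬p) fails at the other 2 worlds.

2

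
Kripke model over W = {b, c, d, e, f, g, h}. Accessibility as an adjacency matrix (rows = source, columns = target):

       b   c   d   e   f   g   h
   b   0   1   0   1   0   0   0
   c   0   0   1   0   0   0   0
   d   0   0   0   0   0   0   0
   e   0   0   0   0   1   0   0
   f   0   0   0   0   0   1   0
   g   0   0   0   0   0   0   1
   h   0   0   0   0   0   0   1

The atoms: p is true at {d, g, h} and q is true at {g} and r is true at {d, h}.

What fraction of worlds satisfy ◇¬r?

b: successors {c, e}; ¬r there: c:T, e:T. ✓
c: successors {d}; ¬r there: d:F. ✗
d: no successors, so ◇¬r fails. ✗
e: successors {f}; ¬r there: f:T. ✓
f: successors {g}; ¬r there: g:T. ✓
g: successors {h}; ¬r there: h:F. ✗
h: successors {h}; ¬r there: h:F. ✗
That's 3 of 7 worlds, so 3/7.

3/7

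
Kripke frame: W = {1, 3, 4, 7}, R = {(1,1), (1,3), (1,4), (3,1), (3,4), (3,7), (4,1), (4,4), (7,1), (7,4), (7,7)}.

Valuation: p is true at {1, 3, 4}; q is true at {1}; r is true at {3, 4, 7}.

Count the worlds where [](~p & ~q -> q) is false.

1: successors {1, 3, 4}; ~p & ~q -> q there: 1:T, 3:T, 4:T. ✓
3: successors {1, 4, 7}; ~p & ~q -> q there: 1:T, 4:T, 7:F. ✗
4: successors {1, 4}; ~p & ~q -> q there: 1:T, 4:T. ✓
7: successors {1, 4, 7}; ~p & ~q -> q there: 1:T, 4:T, 7:F. ✗
Satisfying worlds: {1, 4}.
So [](~p & ~q -> q) fails at the other 2 worlds.

2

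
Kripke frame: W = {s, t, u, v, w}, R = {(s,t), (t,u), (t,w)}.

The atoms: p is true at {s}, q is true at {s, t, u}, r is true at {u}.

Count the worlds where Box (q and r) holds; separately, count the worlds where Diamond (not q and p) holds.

3 and 0

For Box (q and r):
s: successors {t}; q and r there: t:F. ✗
t: successors {u, w}; q and r there: u:T, w:F. ✗
u: no successors, so Box (q and r) holds vacuously. ✓
v: no successors, so Box (q and r) holds vacuously. ✓
w: no successors, so Box (q and r) holds vacuously. ✓
— 3 worlds.
For Diamond (not q and p):
s: successors {t}; not q and p there: t:F. ✗
t: successors {u, w}; not q and p there: u:F, w:F. ✗
u: no successors, so Diamond (not q and p) fails. ✗
v: no successors, so Diamond (not q and p) fails. ✗
w: no successors, so Diamond (not q and p) fails. ✗
— 0 worlds.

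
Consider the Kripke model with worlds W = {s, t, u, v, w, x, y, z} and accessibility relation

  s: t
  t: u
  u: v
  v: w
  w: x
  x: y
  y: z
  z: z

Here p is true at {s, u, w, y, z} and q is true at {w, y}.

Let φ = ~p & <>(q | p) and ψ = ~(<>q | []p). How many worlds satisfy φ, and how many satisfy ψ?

For ~p & <>(q | p):
s: ~p is F, <>(q | p) is F. ✗
t: ~p is T, <>(q | p) is T. ✓
u: ~p is F, <>(q | p) is F. ✗
v: ~p is T, <>(q | p) is T. ✓
w: ~p is F, <>(q | p) is F. ✗
x: ~p is T, <>(q | p) is T. ✓
y: ~p is F, <>(q | p) is T. ✗
z: ~p is F, <>(q | p) is T. ✗
— 3 worlds.
For ~(<>q | []p):
s: <>q | []p is F. ✓
t: <>q | []p is T. ✗
u: <>q | []p is F. ✓
v: <>q | []p is T. ✗
w: <>q | []p is F. ✓
x: <>q | []p is T. ✗
y: <>q | []p is T. ✗
z: <>q | []p is T. ✗
— 3 worlds.

3 and 3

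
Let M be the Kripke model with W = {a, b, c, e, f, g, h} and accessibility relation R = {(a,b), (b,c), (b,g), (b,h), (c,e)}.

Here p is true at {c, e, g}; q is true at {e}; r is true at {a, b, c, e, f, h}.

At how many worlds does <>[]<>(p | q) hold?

2

a: successors {b}; []<>(p | q) there: b:F. ✗
b: successors {c, g, h}; []<>(p | q) there: c:F, g:T, h:T. ✓
c: successors {e}; []<>(p | q) there: e:T. ✓
e: no successors, so <>[]<>(p | q) fails. ✗
f: no successors, so <>[]<>(p | q) fails. ✗
g: no successors, so <>[]<>(p | q) fails. ✗
h: no successors, so <>[]<>(p | q) fails. ✗
Satisfying worlds: {b, c}.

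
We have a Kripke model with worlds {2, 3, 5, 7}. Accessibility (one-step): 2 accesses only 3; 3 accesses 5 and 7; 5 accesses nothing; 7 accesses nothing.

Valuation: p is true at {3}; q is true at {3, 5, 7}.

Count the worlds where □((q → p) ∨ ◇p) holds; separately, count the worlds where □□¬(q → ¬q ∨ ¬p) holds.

For □((q → p) ∨ ◇p):
2: successors {3}; (q → p) ∨ ◇p there: 3:T. ✓
3: successors {5, 7}; (q → p) ∨ ◇p there: 5:F, 7:F. ✗
5: no successors, so □((q → p) ∨ ◇p) holds vacuously. ✓
7: no successors, so □((q → p) ∨ ◇p) holds vacuously. ✓
— 3 worlds.
For □□¬(q → ¬q ∨ ¬p):
2: successors {3}; □¬(q → ¬q ∨ ¬p) there: 3:F. ✗
3: successors {5, 7}; □¬(q → ¬q ∨ ¬p) there: 5:T, 7:T. ✓
5: no successors, so □□¬(q → ¬q ∨ ¬p) holds vacuously. ✓
7: no successors, so □□¬(q → ¬q ∨ ¬p) holds vacuously. ✓
— 3 worlds.

3 and 3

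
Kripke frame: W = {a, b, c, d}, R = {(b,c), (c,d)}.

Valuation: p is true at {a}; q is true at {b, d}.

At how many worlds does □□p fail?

a: no successors, so □□p holds vacuously. ✓
b: successors {c}; □p there: c:F. ✗
c: successors {d}; □p there: d:T. ✓
d: no successors, so □□p holds vacuously. ✓
Satisfying worlds: {a, c, d}.
So □□p fails at the other 1 world.

1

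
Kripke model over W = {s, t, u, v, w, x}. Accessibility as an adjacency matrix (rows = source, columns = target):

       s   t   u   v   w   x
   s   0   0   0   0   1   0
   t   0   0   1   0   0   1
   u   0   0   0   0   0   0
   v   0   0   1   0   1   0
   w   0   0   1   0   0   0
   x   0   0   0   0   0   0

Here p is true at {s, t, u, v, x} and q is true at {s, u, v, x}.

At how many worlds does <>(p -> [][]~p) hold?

s: successors {w}; p -> [][]~p there: w:T. ✓
t: successors {u, x}; p -> [][]~p there: u:T, x:T. ✓
u: no successors, so <>(p -> [][]~p) fails. ✗
v: successors {u, w}; p -> [][]~p there: u:T, w:T. ✓
w: successors {u}; p -> [][]~p there: u:T. ✓
x: no successors, so <>(p -> [][]~p) fails. ✗
Satisfying worlds: {s, t, v, w}.

4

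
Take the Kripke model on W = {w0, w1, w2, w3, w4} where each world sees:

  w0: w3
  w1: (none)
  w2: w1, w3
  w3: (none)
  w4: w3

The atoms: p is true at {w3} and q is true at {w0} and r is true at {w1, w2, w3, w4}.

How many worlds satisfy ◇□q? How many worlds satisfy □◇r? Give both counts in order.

3 and 2

For ◇□q:
w0: successors {w3}; □q there: w3:T. ✓
w1: no successors, so ◇□q fails. ✗
w2: successors {w1, w3}; □q there: w1:T, w3:T. ✓
w3: no successors, so ◇□q fails. ✗
w4: successors {w3}; □q there: w3:T. ✓
— 3 worlds.
For □◇r:
w0: successors {w3}; ◇r there: w3:F. ✗
w1: no successors, so □◇r holds vacuously. ✓
w2: successors {w1, w3}; ◇r there: w1:F, w3:F. ✗
w3: no successors, so □◇r holds vacuously. ✓
w4: successors {w3}; ◇r there: w3:F. ✗
— 2 worlds.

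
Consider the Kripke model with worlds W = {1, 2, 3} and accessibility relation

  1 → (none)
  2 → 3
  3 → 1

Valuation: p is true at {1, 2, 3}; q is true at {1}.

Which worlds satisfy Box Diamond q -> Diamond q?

{3}

1: Box Diamond q is T, Diamond q is F. ✗
2: Box Diamond q is T, Diamond q is F. ✗
3: Box Diamond q is F, Diamond q is T. ✓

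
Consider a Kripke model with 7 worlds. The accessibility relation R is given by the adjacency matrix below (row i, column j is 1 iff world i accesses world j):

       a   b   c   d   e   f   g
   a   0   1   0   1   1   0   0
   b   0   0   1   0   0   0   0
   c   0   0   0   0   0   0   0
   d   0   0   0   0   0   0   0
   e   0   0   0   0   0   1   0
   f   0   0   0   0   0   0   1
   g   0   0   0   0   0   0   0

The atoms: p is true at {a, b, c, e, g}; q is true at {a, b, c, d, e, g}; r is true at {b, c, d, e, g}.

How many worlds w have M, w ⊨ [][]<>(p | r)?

5

a: successors {b, d, e}; []<>(p | r) there: b:F, d:T, e:T. ✗
b: successors {c}; []<>(p | r) there: c:T. ✓
c: no successors, so [][]<>(p | r) holds vacuously. ✓
d: no successors, so [][]<>(p | r) holds vacuously. ✓
e: successors {f}; []<>(p | r) there: f:F. ✗
f: successors {g}; []<>(p | r) there: g:T. ✓
g: no successors, so [][]<>(p | r) holds vacuously. ✓
Satisfying worlds: {b, c, d, f, g}.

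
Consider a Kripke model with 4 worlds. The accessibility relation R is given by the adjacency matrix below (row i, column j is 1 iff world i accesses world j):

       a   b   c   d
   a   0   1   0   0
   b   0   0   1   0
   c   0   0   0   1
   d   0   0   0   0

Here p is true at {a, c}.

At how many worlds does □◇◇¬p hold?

a: successors {b}; ◇◇¬p there: b:T. ✓
b: successors {c}; ◇◇¬p there: c:F. ✗
c: successors {d}; ◇◇¬p there: d:F. ✗
d: no successors, so □◇◇¬p holds vacuously. ✓
Satisfying worlds: {a, d}.

2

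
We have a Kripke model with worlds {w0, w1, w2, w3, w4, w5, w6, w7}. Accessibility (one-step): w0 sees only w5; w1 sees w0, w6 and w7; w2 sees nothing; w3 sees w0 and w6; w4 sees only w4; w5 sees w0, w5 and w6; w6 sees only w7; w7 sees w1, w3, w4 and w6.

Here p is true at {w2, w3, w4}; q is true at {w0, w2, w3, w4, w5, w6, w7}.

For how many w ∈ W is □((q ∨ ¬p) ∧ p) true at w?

w0: successors {w5}; (q ∨ ¬p) ∧ p there: w5:F. ✗
w1: successors {w0, w6, w7}; (q ∨ ¬p) ∧ p there: w0:F, w6:F, w7:F. ✗
w2: no successors, so □((q ∨ ¬p) ∧ p) holds vacuously. ✓
w3: successors {w0, w6}; (q ∨ ¬p) ∧ p there: w0:F, w6:F. ✗
w4: successors {w4}; (q ∨ ¬p) ∧ p there: w4:T. ✓
w5: successors {w0, w5, w6}; (q ∨ ¬p) ∧ p there: w0:F, w5:F, w6:F. ✗
w6: successors {w7}; (q ∨ ¬p) ∧ p there: w7:F. ✗
w7: successors {w1, w3, w4, w6}; (q ∨ ¬p) ∧ p there: w1:F, w3:T, w4:T, w6:F. ✗
Satisfying worlds: {w2, w4}.

2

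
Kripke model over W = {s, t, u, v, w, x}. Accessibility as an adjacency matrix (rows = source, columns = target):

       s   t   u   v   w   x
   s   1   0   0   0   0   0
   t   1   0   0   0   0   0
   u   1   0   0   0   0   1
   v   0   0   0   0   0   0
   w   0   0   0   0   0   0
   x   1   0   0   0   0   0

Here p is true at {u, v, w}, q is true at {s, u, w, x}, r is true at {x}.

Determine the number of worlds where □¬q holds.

2

s: successors {s}; ¬q there: s:F. ✗
t: successors {s}; ¬q there: s:F. ✗
u: successors {s, x}; ¬q there: s:F, x:F. ✗
v: no successors, so □¬q holds vacuously. ✓
w: no successors, so □¬q holds vacuously. ✓
x: successors {s}; ¬q there: s:F. ✗
Satisfying worlds: {v, w}.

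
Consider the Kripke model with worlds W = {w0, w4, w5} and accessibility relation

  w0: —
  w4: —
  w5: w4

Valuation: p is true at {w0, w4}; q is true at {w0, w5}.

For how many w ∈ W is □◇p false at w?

w0: no successors, so □◇p holds vacuously. ✓
w4: no successors, so □◇p holds vacuously. ✓
w5: successors {w4}; ◇p there: w4:F. ✗
Satisfying worlds: {w0, w4}.
So □◇p fails at the other 1 world.

1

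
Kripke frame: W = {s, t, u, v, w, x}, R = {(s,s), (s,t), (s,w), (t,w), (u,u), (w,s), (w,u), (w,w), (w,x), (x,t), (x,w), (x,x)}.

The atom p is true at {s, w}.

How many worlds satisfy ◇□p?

s: successors {s, t, w}; □p there: s:F, t:T, w:F. ✓
t: successors {w}; □p there: w:F. ✗
u: successors {u}; □p there: u:F. ✗
v: no successors, so ◇□p fails. ✗
w: successors {s, u, w, x}; □p there: s:F, u:F, w:F, x:F. ✗
x: successors {t, w, x}; □p there: t:T, w:F, x:F. ✓
Satisfying worlds: {s, x}.

2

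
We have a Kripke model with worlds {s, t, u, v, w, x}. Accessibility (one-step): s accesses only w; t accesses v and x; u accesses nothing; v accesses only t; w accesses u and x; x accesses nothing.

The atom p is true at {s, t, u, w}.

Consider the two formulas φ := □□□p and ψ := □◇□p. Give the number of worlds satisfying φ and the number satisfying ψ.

For □□□p:
s: successors {w}; □□p there: w:T. ✓
t: successors {v, x}; □□p there: v:F, x:T. ✗
u: no successors, so □□□p holds vacuously. ✓
v: successors {t}; □□p there: t:T. ✓
w: successors {u, x}; □□p there: u:T, x:T. ✓
x: no successors, so □□□p holds vacuously. ✓
— 5 worlds.
For □◇□p:
s: successors {w}; ◇□p there: w:T. ✓
t: successors {v, x}; ◇□p there: v:F, x:F. ✗
u: no successors, so □◇□p holds vacuously. ✓
v: successors {t}; ◇□p there: t:T. ✓
w: successors {u, x}; ◇□p there: u:F, x:F. ✗
x: no successors, so □◇□p holds vacuously. ✓
— 4 worlds.

5 and 4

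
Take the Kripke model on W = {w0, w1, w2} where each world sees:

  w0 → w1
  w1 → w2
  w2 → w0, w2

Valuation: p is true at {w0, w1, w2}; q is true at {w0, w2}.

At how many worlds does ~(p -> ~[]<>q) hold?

2

w0: p -> ~[]<>q is F. ✓
w1: p -> ~[]<>q is F. ✓
w2: p -> ~[]<>q is T. ✗
Satisfying worlds: {w0, w1}.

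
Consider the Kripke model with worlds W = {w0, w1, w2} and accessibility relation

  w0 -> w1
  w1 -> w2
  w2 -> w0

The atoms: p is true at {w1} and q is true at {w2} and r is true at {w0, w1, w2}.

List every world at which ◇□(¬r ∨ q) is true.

w0: successors {w1}; □(¬r ∨ q) there: w1:T. ✓
w1: successors {w2}; □(¬r ∨ q) there: w2:F. ✗
w2: successors {w0}; □(¬r ∨ q) there: w0:F. ✗

{w0}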